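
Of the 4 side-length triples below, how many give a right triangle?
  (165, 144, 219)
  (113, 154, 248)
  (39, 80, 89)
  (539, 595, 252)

3

(165,144,219): 144²+165² = 47961 = 219² → right
(113,154,248): 113²+154² = 36485 < 61504 = 248² → obtuse
(39,80,89): 39²+80² = 7921 = 89² → right
(539,595,252): 252²+539² = 354025 = 595² → right
3 of the 4 are right.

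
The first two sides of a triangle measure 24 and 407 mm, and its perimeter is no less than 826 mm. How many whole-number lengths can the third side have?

Triangle inequality: 383 < x < 431. Perimeter ≥ 826 gives x ≥ 826 − 24 − 407 = 395.
So 395 ≤ x < 431; integers 395 through 430: 36 values.

36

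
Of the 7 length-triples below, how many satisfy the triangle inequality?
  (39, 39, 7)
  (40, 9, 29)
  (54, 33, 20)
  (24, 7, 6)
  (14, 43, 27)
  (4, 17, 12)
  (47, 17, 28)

(7,39,39): 7+39 > 39 → valid
(9,29,40): 9+29 ≤ 40 → not valid
(20,33,54): 20+33 ≤ 54 → not valid
(6,7,24): 6+7 ≤ 24 → not valid
(14,27,43): 14+27 ≤ 43 → not valid
(4,12,17): 4+12 ≤ 17 → not valid
(17,28,47): 17+28 ≤ 47 → not valid
1 of the 7 triples forms a triangle.

1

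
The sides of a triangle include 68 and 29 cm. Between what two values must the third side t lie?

By the triangle inequality, t must be less than 68 + 29 = 97 and greater than |68 − 29| = 39.

39 < t < 97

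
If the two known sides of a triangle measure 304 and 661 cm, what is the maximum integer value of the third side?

The third side must be strictly less than 304 + 661 = 965.
The largest integer below 965 is 964.

964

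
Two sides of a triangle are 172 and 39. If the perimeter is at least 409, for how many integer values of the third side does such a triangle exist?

Triangle inequality: 133 < x < 211. Perimeter ≥ 409 gives x ≥ 409 − 172 − 39 = 198.
So 198 ≤ x < 211; integers 198 through 210: 13 values.

13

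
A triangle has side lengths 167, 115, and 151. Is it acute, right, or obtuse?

Compare the square of the longest side to the sum of squares of the other two: 115² + 151² = 36026 > 27889 = 167².

acute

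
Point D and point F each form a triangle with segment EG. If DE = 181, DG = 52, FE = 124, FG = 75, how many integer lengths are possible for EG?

69

From triangle DEG: 129 < EG < 233.
From triangle FEG: 49 < EG < 199.
Intersection: 129 < EG < 199, so integers 130 through 198: 69 values.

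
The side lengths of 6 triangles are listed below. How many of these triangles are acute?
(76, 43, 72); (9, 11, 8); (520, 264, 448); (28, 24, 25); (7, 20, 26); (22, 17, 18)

4

(76,43,72): 43²+72² = 7033 > 5776 = 76² → acute
(9,11,8): 8²+9² = 145 > 121 = 11² → acute
(520,264,448): 264²+448² = 270400 = 520² → right
(28,24,25): 24²+25² = 1201 > 784 = 28² → acute
(7,20,26): 7²+20² = 449 < 676 = 26² → obtuse
(22,17,18): 17²+18² = 613 > 484 = 22² → acute
4 of the 6 are acute.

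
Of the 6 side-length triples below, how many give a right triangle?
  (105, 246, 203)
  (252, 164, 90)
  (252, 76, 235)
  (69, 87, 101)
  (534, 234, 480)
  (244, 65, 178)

1

(105,246,203): 105²+203² = 52234 < 60516 = 246² → obtuse
(252,164,90): 90²+164² = 34996 < 63504 = 252² → obtuse
(252,76,235): 76²+235² = 61001 < 63504 = 252² → obtuse
(69,87,101): 69²+87² = 12330 > 10201 = 101² → acute
(534,234,480): 234²+480² = 285156 = 534² → right
(244,65,178): 65+178 ≤ 244, not a triangle
1 of the 6 is right.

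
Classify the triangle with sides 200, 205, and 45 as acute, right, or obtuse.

Compare the square of the longest side to the sum of squares of the other two: 45² + 200² = 42025 = 205².

right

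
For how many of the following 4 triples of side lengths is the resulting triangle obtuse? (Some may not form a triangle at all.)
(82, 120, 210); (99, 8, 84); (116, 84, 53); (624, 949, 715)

1

(82,120,210): 82+120 ≤ 210, not a triangle
(99,8,84): 8+84 ≤ 99, not a triangle
(116,84,53): 53²+84² = 9865 < 13456 = 116² → obtuse
(624,949,715): 624²+715² = 900601 = 949² → right
1 of the 4 is obtuse.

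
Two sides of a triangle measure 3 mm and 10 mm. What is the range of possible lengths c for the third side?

By the triangle inequality, c must be less than 3 + 10 = 13 and greater than |3 − 10| = 7.

7 < c < 13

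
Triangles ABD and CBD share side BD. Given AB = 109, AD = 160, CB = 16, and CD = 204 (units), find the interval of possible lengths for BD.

188 < BD < 220

From triangle ABD: |109 − 160| < BD < 109 + 160, i.e. 51 < BD < 269.
From triangle CBD: 188 < BD < 220.
Both must hold, so BD lies in the intersection.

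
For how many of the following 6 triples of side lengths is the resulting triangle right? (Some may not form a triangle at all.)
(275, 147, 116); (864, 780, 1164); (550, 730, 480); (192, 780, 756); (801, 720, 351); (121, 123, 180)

4

(275,147,116): 116+147 ≤ 275, not a triangle
(864,780,1164): 780²+864² = 1354896 = 1164² → right
(550,730,480): 480²+550² = 532900 = 730² → right
(192,780,756): 192²+756² = 608400 = 780² → right
(801,720,351): 351²+720² = 641601 = 801² → right
(121,123,180): 121²+123² = 29770 < 32400 = 180² → obtuse
4 of the 6 are right.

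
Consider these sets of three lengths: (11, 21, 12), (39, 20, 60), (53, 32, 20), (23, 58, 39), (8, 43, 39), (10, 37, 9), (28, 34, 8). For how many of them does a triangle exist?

4

(11,12,21): 11+12 > 21 → valid
(20,39,60): 20+39 ≤ 60 → not valid
(20,32,53): 20+32 ≤ 53 → not valid
(23,39,58): 23+39 > 58 → valid
(8,39,43): 8+39 > 43 → valid
(9,10,37): 9+10 ≤ 37 → not valid
(8,28,34): 8+28 > 34 → valid
4 of the 7 triples form a triangle.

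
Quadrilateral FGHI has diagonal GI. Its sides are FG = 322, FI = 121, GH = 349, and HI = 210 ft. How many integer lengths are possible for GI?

241

From triangle FGI: 201 < GI < 443.
From triangle HGI: 139 < GI < 559.
Intersection: 201 < GI < 443, so integers 202 through 442: 241 values.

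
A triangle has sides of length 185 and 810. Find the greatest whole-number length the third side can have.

994

The third side must be strictly less than 185 + 810 = 995.
The largest integer below 995 is 994.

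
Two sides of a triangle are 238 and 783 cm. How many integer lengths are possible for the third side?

The third side lies in the open interval (545, 1021).
Integers from 546 to 1020 inclusive: 1020 − 546 + 1 = 475.

475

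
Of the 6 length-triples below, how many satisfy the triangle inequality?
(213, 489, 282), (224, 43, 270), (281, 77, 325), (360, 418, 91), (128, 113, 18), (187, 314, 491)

5

(213,282,489): 213+282 > 489 → valid
(43,224,270): 43+224 ≤ 270 → not valid
(77,281,325): 77+281 > 325 → valid
(91,360,418): 91+360 > 418 → valid
(18,113,128): 18+113 > 128 → valid
(187,314,491): 187+314 > 491 → valid
5 of the 6 triples form a triangle.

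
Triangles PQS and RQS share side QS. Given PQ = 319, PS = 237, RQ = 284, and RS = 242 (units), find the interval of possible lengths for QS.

82 < QS < 526

From triangle PQS: |319 − 237| < QS < 319 + 237, i.e. 82 < QS < 556.
From triangle RQS: 42 < QS < 526.
Both must hold, so QS lies in the intersection.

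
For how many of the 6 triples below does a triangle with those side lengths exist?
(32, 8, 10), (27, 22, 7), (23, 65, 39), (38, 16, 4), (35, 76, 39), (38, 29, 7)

1

(8,10,32): 8+10 ≤ 32 → not valid
(7,22,27): 7+22 > 27 → valid
(23,39,65): 23+39 ≤ 65 → not valid
(4,16,38): 4+16 ≤ 38 → not valid
(35,39,76): 35+39 ≤ 76 → not valid
(7,29,38): 7+29 ≤ 38 → not valid
1 of the 6 triples forms a triangle.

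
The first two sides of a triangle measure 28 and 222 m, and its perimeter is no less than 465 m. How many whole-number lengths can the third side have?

35

Triangle inequality: 194 < x < 250. Perimeter ≥ 465 gives x ≥ 465 − 28 − 222 = 215.
So 215 ≤ x < 250; integers 215 through 249: 35 values.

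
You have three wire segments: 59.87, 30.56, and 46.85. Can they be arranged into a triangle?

The longest side is 59.87, and the other two sum to 77.41.
Since 77.41 > 59.87, the triangle inequality holds.

Yes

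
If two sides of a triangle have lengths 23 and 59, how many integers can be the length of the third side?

The third side lies in the open interval (36, 82).
Integers from 37 to 81 inclusive: 81 − 37 + 1 = 45.

45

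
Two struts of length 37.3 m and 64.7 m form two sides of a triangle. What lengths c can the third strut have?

27.4 < c < 102.0 (m)

By the triangle inequality, c must be less than 37.3 + 64.7 = 102.0 and greater than |37.3 − 64.7| = 27.4.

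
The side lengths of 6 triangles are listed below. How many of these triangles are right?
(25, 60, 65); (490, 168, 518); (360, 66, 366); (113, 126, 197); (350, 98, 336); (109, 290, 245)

4

(25,60,65): 25²+60² = 4225 = 65² → right
(490,168,518): 168²+490² = 268324 = 518² → right
(360,66,366): 66²+360² = 133956 = 366² → right
(113,126,197): 113²+126² = 28645 < 38809 = 197² → obtuse
(350,98,336): 98²+336² = 122500 = 350² → right
(109,290,245): 109²+245² = 71906 < 84100 = 290² → obtuse
4 of the 6 are right.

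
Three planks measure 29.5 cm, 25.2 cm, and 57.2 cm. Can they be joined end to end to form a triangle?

No

The longest side is 57.2, but the other two sum to only 54.7.
54.7 < 57.2, so the triangle inequality fails.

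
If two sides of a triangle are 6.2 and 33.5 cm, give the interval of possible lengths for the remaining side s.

27.3 < s < 39.7 (cm)

By the triangle inequality, s must be less than 6.2 + 33.5 = 39.7 and greater than |6.2 − 33.5| = 27.3.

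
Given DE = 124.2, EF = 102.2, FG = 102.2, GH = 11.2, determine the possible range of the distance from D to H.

0 ≤ DH ≤ 339.8

The maximum is all hops collinear in one direction: 124.2 + 102.2 + 102.2 + 11.2 = 339.8.
The longest hop is 124.2; the others sum to 215.6. Since 124.2 ≤ 215.6, the path can fold back on itself completely, so the minimum distance is 0.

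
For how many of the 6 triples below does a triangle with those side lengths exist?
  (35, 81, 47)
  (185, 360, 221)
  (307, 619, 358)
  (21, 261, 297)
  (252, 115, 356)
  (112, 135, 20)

4

(35,47,81): 35+47 > 81 → valid
(185,221,360): 185+221 > 360 → valid
(307,358,619): 307+358 > 619 → valid
(21,261,297): 21+261 ≤ 297 → not valid
(115,252,356): 115+252 > 356 → valid
(20,112,135): 20+112 ≤ 135 → not valid
4 of the 6 triples form a triangle.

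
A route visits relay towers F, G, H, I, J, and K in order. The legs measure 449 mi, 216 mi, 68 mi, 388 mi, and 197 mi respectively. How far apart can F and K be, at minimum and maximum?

0 ≤ FK ≤ 1318 mi

The maximum is all hops collinear in one direction: 449 + 216 + 68 + 388 + 197 = 1318.
The longest hop is 449; the others sum to 869. Since 449 ≤ 869, the path can fold back on itself completely, so the minimum distance is 0.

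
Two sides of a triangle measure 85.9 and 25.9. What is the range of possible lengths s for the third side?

By the triangle inequality, s must be less than 85.9 + 25.9 = 111.8 and greater than |85.9 − 25.9| = 60.0.

60.0 < s < 111.8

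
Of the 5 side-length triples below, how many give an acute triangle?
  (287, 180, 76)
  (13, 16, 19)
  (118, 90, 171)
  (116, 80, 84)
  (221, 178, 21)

(287,180,76): 76+180 ≤ 287, not a triangle
(13,16,19): 13²+16² = 425 > 361 = 19² → acute
(118,90,171): 90²+118² = 22024 < 29241 = 171² → obtuse
(116,80,84): 80²+84² = 13456 = 116² → right
(221,178,21): 21+178 ≤ 221, not a triangle
1 of the 5 is acute.

1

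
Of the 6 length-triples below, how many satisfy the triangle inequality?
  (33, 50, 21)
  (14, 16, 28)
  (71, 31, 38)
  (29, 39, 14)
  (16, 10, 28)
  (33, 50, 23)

4

(21,33,50): 21+33 > 50 → valid
(14,16,28): 14+16 > 28 → valid
(31,38,71): 31+38 ≤ 71 → not valid
(14,29,39): 14+29 > 39 → valid
(10,16,28): 10+16 ≤ 28 → not valid
(23,33,50): 23+33 > 50 → valid
4 of the 6 triples form a triangle.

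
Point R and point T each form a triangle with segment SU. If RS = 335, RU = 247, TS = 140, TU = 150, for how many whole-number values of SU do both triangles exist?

From triangle RSU: 88 < SU < 582.
From triangle TSU: 10 < SU < 290.
Intersection: 88 < SU < 290, so integers 89 through 289: 201 values.

201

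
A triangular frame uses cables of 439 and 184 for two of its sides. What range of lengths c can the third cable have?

By the triangle inequality, c must be less than 439 + 184 = 623 and greater than |439 − 184| = 255.

255 < c < 623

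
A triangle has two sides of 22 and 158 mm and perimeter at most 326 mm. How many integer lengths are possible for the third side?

10

Triangle inequality: 136 < x < 180. Perimeter ≤ 326 gives x ≤ 326 − 22 − 158 = 146.
So 136 < x ≤ 146; integers 137 through 146: 10 values.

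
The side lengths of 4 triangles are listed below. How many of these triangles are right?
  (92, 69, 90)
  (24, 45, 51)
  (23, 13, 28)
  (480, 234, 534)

(92,69,90): 69²+90² = 12861 > 8464 = 92² → acute
(24,45,51): 24²+45² = 2601 = 51² → right
(23,13,28): 13²+23² = 698 < 784 = 28² → obtuse
(480,234,534): 234²+480² = 285156 = 534² → right
2 of the 4 are right.

2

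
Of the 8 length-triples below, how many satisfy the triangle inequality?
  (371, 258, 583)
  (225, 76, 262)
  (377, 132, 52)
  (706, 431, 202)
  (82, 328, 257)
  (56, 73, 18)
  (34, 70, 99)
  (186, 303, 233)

(258,371,583): 258+371 > 583 → valid
(76,225,262): 76+225 > 262 → valid
(52,132,377): 52+132 ≤ 377 → not valid
(202,431,706): 202+431 ≤ 706 → not valid
(82,257,328): 82+257 > 328 → valid
(18,56,73): 18+56 > 73 → valid
(34,70,99): 34+70 > 99 → valid
(186,233,303): 186+233 > 303 → valid
6 of the 8 triples form a triangle.

6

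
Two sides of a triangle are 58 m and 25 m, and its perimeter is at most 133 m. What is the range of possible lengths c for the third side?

Triangle inequality alone gives 33 < c < 83.
The perimeter condition gives c ≤ 133 − 58 − 25 = 50.
Intersecting the two: 33 < c ≤ 50.

33 < c ≤ 50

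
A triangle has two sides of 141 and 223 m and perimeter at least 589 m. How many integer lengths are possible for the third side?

Triangle inequality: 82 < x < 364. Perimeter ≥ 589 gives x ≥ 589 − 141 − 223 = 225.
So 225 ≤ x < 364; integers 225 through 363: 139 values.

139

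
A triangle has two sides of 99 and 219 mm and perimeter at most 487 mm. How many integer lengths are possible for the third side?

49

Triangle inequality: 120 < x < 318. Perimeter ≤ 487 gives x ≤ 487 − 99 − 219 = 169.
So 120 < x ≤ 169; integers 121 through 169: 49 values.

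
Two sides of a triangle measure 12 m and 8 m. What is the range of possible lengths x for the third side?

By the triangle inequality, x must be less than 12 + 8 = 20 and greater than |12 − 8| = 4.

4 < x < 20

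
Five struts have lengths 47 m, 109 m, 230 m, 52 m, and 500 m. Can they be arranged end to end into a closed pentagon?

For a pentagon, each side must be shorter than the sum of the others.
Here the longest side is 500, but the remaining 4 sides sum to only 438.

No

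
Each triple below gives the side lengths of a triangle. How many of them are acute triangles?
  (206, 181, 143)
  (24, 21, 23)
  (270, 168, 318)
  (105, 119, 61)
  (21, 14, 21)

4

(206,181,143): 143²+181² = 53210 > 42436 = 206² → acute
(24,21,23): 21²+23² = 970 > 576 = 24² → acute
(270,168,318): 168²+270² = 101124 = 318² → right
(105,119,61): 61²+105² = 14746 > 14161 = 119² → acute
(21,14,21): 14²+21² = 637 > 441 = 21² → acute
4 of the 5 are acute.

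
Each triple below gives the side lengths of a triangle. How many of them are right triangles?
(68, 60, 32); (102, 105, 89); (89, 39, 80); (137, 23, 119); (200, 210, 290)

(68,60,32): 32²+60² = 4624 = 68² → right
(102,105,89): 89²+102² = 18325 > 11025 = 105² → acute
(89,39,80): 39²+80² = 7921 = 89² → right
(137,23,119): 23²+119² = 14690 < 18769 = 137² → obtuse
(200,210,290): 200²+210² = 84100 = 290² → right
3 of the 5 are right.

3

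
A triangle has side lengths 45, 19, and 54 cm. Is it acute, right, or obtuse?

obtuse

Compare the square of the longest side to the sum of squares of the other two: 19² + 45² = 2386 < 2916 = 54².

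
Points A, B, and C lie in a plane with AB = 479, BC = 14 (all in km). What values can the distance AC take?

By the triangle inequality, |479 − 14| ≤ AC ≤ 479 + 14.

465 ≤ AC ≤ 493 km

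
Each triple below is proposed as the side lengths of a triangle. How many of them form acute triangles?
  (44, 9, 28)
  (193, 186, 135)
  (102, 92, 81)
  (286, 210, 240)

3

(44,9,28): 9+28 ≤ 44, not a triangle
(193,186,135): 135²+186² = 52821 > 37249 = 193² → acute
(102,92,81): 81²+92² = 15025 > 10404 = 102² → acute
(286,210,240): 210²+240² = 101700 > 81796 = 286² → acute
3 of the 4 are acute.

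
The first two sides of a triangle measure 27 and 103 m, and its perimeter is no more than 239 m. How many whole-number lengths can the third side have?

Triangle inequality: 76 < x < 130. Perimeter ≤ 239 gives x ≤ 239 − 27 − 103 = 109.
So 76 < x ≤ 109; integers 77 through 109: 33 values.

33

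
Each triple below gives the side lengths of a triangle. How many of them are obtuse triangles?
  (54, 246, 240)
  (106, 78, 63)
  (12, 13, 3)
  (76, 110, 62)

3

(54,246,240): 54²+240² = 60516 = 246² → right
(106,78,63): 63²+78² = 10053 < 11236 = 106² → obtuse
(12,13,3): 3²+12² = 153 < 169 = 13² → obtuse
(76,110,62): 62²+76² = 9620 < 12100 = 110² → obtuse
3 of the 4 are obtuse.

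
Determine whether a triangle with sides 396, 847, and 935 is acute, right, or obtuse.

right

Compare the square of the longest side to the sum of squares of the other two: 396² + 847² = 874225 = 935².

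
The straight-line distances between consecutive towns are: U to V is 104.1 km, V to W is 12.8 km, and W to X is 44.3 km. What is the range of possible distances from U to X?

47.0 ≤ UX ≤ 161.2 km

The maximum is all hops collinear in one direction: 104.1 + 12.8 + 44.3 = 161.2.
The longest hop is 104.1; the others sum to 57.1. Folding the others back against it leaves at least 104.1 − 57.1 = 47.0.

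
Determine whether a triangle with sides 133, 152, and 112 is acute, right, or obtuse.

acute

Compare the square of the longest side to the sum of squares of the other two: 112² + 133² = 30233 > 23104 = 152².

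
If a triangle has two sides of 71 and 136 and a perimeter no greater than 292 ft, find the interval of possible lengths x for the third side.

Triangle inequality alone gives 65 < x < 207.
The perimeter condition gives x ≤ 292 − 71 − 136 = 85.
Intersecting the two: 65 < x ≤ 85.

65 < x ≤ 85 ft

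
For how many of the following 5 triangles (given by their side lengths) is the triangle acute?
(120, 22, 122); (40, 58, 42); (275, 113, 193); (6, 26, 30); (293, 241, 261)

1

(120,22,122): 22²+120² = 14884 = 122² → right
(40,58,42): 40²+42² = 3364 = 58² → right
(275,113,193): 113²+193² = 50018 < 75625 = 275² → obtuse
(6,26,30): 6²+26² = 712 < 900 = 30² → obtuse
(293,241,261): 241²+261² = 126202 > 85849 = 293² → acute
1 of the 5 is acute.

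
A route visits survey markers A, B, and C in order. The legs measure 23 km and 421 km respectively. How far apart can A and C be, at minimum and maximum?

By the triangle inequality, |23 − 421| ≤ AC ≤ 23 + 421.

398 ≤ AC ≤ 444 km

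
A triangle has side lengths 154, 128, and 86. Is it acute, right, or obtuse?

acute

Compare the square of the longest side to the sum of squares of the other two: 86² + 128² = 23780 > 23716 = 154².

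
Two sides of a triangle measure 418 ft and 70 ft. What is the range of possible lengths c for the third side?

348 < c < 488

By the triangle inequality, c must be less than 418 + 70 = 488 and greater than |418 − 70| = 348.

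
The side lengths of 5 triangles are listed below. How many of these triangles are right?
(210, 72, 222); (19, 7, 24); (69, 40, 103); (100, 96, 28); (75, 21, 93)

2

(210,72,222): 72²+210² = 49284 = 222² → right
(19,7,24): 7²+19² = 410 < 576 = 24² → obtuse
(69,40,103): 40²+69² = 6361 < 10609 = 103² → obtuse
(100,96,28): 28²+96² = 10000 = 100² → right
(75,21,93): 21²+75² = 6066 < 8649 = 93² → obtuse
2 of the 5 are right.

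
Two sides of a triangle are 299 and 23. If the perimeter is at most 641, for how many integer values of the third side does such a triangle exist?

Triangle inequality: 276 < x < 322. Perimeter ≤ 641 gives x ≤ 641 − 299 − 23 = 319.
So 276 < x ≤ 319; integers 277 through 319: 43 values.

43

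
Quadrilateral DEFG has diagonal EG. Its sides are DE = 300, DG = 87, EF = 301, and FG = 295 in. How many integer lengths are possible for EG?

173

From triangle DEG: 213 < EG < 387.
From triangle FEG: 6 < EG < 596.
Intersection: 213 < EG < 387, so integers 214 through 386: 173 values.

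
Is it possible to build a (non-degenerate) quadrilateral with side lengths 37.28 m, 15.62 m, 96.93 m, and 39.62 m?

For a quadrilateral, each side must be shorter than the sum of the others.
Here the longest side is 96.93, but the remaining 3 sides sum to only 92.52.

No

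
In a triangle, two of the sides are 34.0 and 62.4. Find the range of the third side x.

28.4 < x < 96.4

By the triangle inequality, x must be less than 34.0 + 62.4 = 96.4 and greater than |34.0 − 62.4| = 28.4.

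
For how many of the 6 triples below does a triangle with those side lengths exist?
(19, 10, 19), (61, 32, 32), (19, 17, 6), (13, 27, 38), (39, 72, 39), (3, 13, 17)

(10,19,19): 10+19 > 19 → valid
(32,32,61): 32+32 > 61 → valid
(6,17,19): 6+17 > 19 → valid
(13,27,38): 13+27 > 38 → valid
(39,39,72): 39+39 > 72 → valid
(3,13,17): 3+13 ≤ 17 → not valid
5 of the 6 triples form a triangle.

5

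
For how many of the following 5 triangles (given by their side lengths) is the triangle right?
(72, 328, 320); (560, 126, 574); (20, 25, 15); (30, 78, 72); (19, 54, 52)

(72,328,320): 72²+320² = 107584 = 328² → right
(560,126,574): 126²+560² = 329476 = 574² → right
(20,25,15): 15²+20² = 625 = 25² → right
(30,78,72): 30²+72² = 6084 = 78² → right
(19,54,52): 19²+52² = 3065 > 2916 = 54² → acute
4 of the 5 are right.

4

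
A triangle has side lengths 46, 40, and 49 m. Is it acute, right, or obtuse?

acute

Compare the square of the longest side to the sum of squares of the other two: 40² + 46² = 3716 > 2401 = 49².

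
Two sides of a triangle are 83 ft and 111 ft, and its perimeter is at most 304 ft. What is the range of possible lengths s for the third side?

28 < s ≤ 110

Triangle inequality alone gives 28 < s < 194.
The perimeter condition gives s ≤ 304 − 83 − 111 = 110.
Intersecting the two: 28 < s ≤ 110.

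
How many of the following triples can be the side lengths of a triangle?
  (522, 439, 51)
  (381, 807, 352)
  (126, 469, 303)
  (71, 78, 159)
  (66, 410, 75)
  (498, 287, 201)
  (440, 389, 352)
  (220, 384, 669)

(51,439,522): 51+439 ≤ 522 → not valid
(352,381,807): 352+381 ≤ 807 → not valid
(126,303,469): 126+303 ≤ 469 → not valid
(71,78,159): 71+78 ≤ 159 → not valid
(66,75,410): 66+75 ≤ 410 → not valid
(201,287,498): 201+287 ≤ 498 → not valid
(352,389,440): 352+389 > 440 → valid
(220,384,669): 220+384 ≤ 669 → not valid
1 of the 8 triples forms a triangle.

1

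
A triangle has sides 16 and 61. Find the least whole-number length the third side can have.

The third side must be strictly greater than |16 − 61| = 45.
The smallest integer above 45 is 46.

46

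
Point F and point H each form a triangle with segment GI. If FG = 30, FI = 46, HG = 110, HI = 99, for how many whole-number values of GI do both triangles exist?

From triangle FGI: 16 < GI < 76.
From triangle HGI: 11 < GI < 209.
Intersection: 16 < GI < 76, so integers 17 through 75: 59 values.

59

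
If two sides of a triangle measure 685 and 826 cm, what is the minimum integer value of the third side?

The third side must be strictly greater than |685 − 826| = 141.
The smallest integer above 141 is 142.

142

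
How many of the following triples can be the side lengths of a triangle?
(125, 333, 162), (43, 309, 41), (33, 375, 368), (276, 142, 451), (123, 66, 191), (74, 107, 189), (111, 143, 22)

1

(125,162,333): 125+162 ≤ 333 → not valid
(41,43,309): 41+43 ≤ 309 → not valid
(33,368,375): 33+368 > 375 → valid
(142,276,451): 142+276 ≤ 451 → not valid
(66,123,191): 66+123 ≤ 191 → not valid
(74,107,189): 74+107 ≤ 189 → not valid
(22,111,143): 22+111 ≤ 143 → not valid
1 of the 7 triples forms a triangle.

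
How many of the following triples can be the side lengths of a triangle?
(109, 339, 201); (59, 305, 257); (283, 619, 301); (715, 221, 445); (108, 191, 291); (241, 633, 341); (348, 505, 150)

2

(109,201,339): 109+201 ≤ 339 → not valid
(59,257,305): 59+257 > 305 → valid
(283,301,619): 283+301 ≤ 619 → not valid
(221,445,715): 221+445 ≤ 715 → not valid
(108,191,291): 108+191 > 291 → valid
(241,341,633): 241+341 ≤ 633 → not valid
(150,348,505): 150+348 ≤ 505 → not valid
2 of the 7 triples form a triangle.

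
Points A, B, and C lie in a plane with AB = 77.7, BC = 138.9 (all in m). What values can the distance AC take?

By the triangle inequality, |77.7 − 138.9| ≤ AC ≤ 77.7 + 138.9.

61.2 ≤ AC ≤ 216.6 m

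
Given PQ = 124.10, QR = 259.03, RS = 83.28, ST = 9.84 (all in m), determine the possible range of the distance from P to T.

The maximum is all hops collinear in one direction: 124.10 + 259.03 + 83.28 + 9.84 = 476.25.
The longest hop is 259.03; the others sum to 217.22. Folding the others back against it leaves at least 259.03 − 217.22 = 41.81.

41.81 ≤ PT ≤ 476.25 m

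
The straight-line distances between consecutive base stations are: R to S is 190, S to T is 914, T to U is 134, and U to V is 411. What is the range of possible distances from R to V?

The maximum is all hops collinear in one direction: 190 + 914 + 134 + 411 = 1649.
The longest hop is 914; the others sum to 735. Folding the others back against it leaves at least 914 − 735 = 179.

179 ≤ RV ≤ 1649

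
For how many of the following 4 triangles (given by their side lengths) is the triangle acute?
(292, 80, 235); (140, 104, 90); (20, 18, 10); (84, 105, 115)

(292,80,235): 80²+235² = 61625 < 85264 = 292² → obtuse
(140,104,90): 90²+104² = 18916 < 19600 = 140² → obtuse
(20,18,10): 10²+18² = 424 > 400 = 20² → acute
(84,105,115): 84²+105² = 18081 > 13225 = 115² → acute
2 of the 4 are acute.

2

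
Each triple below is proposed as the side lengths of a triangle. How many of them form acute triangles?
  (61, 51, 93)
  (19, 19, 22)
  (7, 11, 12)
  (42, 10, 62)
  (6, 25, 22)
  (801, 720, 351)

2

(61,51,93): 51²+61² = 6322 < 8649 = 93² → obtuse
(19,19,22): 19²+19² = 722 > 484 = 22² → acute
(7,11,12): 7²+11² = 170 > 144 = 12² → acute
(42,10,62): 10+42 ≤ 62, not a triangle
(6,25,22): 6²+22² = 520 < 625 = 25² → obtuse
(801,720,351): 351²+720² = 641601 = 801² → right
2 of the 6 are acute.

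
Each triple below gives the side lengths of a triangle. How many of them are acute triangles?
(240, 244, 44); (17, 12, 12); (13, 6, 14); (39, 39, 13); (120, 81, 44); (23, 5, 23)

3

(240,244,44): 44²+240² = 59536 = 244² → right
(17,12,12): 12²+12² = 288 < 289 = 17² → obtuse
(13,6,14): 6²+13² = 205 > 196 = 14² → acute
(39,39,13): 13²+39² = 1690 > 1521 = 39² → acute
(120,81,44): 44²+81² = 8497 < 14400 = 120² → obtuse
(23,5,23): 5²+23² = 554 > 529 = 23² → acute
3 of the 6 are acute.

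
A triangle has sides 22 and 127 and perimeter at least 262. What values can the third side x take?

Triangle inequality alone gives 105 < x < 149.
The perimeter condition gives x ≥ 262 − 22 − 127 = 113.
Intersecting the two: 113 ≤ x < 149.

113 ≤ x < 149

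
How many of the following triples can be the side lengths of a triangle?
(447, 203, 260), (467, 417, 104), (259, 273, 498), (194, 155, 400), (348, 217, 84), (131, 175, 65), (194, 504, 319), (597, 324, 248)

(203,260,447): 203+260 > 447 → valid
(104,417,467): 104+417 > 467 → valid
(259,273,498): 259+273 > 498 → valid
(155,194,400): 155+194 ≤ 400 → not valid
(84,217,348): 84+217 ≤ 348 → not valid
(65,131,175): 65+131 > 175 → valid
(194,319,504): 194+319 > 504 → valid
(248,324,597): 248+324 ≤ 597 → not valid
5 of the 8 triples form a triangle.

5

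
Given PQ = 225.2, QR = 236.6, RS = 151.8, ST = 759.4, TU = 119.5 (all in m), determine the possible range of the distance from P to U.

The maximum is all hops collinear in one direction: 225.2 + 236.6 + 151.8 + 759.4 + 119.5 = 1492.5.
The longest hop is 759.4; the others sum to 733.1. Folding the others back against it leaves at least 759.4 − 733.1 = 26.3.

26.3 ≤ PU ≤ 1492.5 m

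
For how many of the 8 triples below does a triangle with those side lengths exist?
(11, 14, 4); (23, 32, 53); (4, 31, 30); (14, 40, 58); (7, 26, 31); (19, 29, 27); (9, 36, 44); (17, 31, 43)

7

(4,11,14): 4+11 > 14 → valid
(23,32,53): 23+32 > 53 → valid
(4,30,31): 4+30 > 31 → valid
(14,40,58): 14+40 ≤ 58 → not valid
(7,26,31): 7+26 > 31 → valid
(19,27,29): 19+27 > 29 → valid
(9,36,44): 9+36 > 44 → valid
(17,31,43): 17+31 > 43 → valid
7 of the 8 triples form a triangle.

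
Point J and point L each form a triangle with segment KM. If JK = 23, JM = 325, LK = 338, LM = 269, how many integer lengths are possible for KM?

From triangle JKM: 302 < KM < 348.
From triangle LKM: 69 < KM < 607.
Intersection: 302 < KM < 348, so integers 303 through 347: 45 values.

45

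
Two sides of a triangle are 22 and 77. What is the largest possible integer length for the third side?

98

The third side must be strictly less than 22 + 77 = 99.
The largest integer below 99 is 98.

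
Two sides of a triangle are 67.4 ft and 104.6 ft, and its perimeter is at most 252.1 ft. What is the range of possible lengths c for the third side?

Triangle inequality alone gives 37.2 < c < 172.0.
The perimeter condition gives c ≤ 252.1 − 67.4 − 104.6 = 80.1.
Intersecting the two: 37.2 < c ≤ 80.1.

37.2 < c ≤ 80.1 ft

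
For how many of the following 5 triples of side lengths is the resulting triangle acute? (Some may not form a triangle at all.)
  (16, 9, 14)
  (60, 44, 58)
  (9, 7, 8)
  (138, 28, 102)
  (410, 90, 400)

3

(16,9,14): 9²+14² = 277 > 256 = 16² → acute
(60,44,58): 44²+58² = 5300 > 3600 = 60² → acute
(9,7,8): 7²+8² = 113 > 81 = 9² → acute
(138,28,102): 28+102 ≤ 138, not a triangle
(410,90,400): 90²+400² = 168100 = 410² → right
3 of the 5 are acute.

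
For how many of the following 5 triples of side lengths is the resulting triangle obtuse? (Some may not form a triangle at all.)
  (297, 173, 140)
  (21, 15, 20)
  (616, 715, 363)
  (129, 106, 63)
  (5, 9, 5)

(297,173,140): 140²+173² = 49529 < 88209 = 297² → obtuse
(21,15,20): 15²+20² = 625 > 441 = 21² → acute
(616,715,363): 363²+616² = 511225 = 715² → right
(129,106,63): 63²+106² = 15205 < 16641 = 129² → obtuse
(5,9,5): 5²+5² = 50 < 81 = 9² → obtuse
3 of the 5 are obtuse.

3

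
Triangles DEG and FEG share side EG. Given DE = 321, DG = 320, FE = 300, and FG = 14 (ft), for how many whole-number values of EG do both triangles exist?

27

From triangle DEG: 1 < EG < 641.
From triangle FEG: 286 < EG < 314.
Intersection: 286 < EG < 314, so integers 287 through 313: 27 values.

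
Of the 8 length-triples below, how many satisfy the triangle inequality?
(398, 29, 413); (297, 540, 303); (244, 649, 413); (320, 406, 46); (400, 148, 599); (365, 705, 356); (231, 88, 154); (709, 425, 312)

6

(29,398,413): 29+398 > 413 → valid
(297,303,540): 297+303 > 540 → valid
(244,413,649): 244+413 > 649 → valid
(46,320,406): 46+320 ≤ 406 → not valid
(148,400,599): 148+400 ≤ 599 → not valid
(356,365,705): 356+365 > 705 → valid
(88,154,231): 88+154 > 231 → valid
(312,425,709): 312+425 > 709 → valid
6 of the 8 triples form a triangle.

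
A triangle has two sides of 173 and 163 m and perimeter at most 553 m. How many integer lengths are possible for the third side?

207

Triangle inequality: 10 < x < 336. Perimeter ≤ 553 gives x ≤ 553 − 173 − 163 = 217.
So 10 < x ≤ 217; integers 11 through 217: 207 values.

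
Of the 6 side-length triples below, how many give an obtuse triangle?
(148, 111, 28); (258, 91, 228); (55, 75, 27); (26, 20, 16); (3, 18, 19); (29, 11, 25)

(148,111,28): 28+111 ≤ 148, not a triangle
(258,91,228): 91²+228² = 60265 < 66564 = 258² → obtuse
(55,75,27): 27²+55² = 3754 < 5625 = 75² → obtuse
(26,20,16): 16²+20² = 656 < 676 = 26² → obtuse
(3,18,19): 3²+18² = 333 < 361 = 19² → obtuse
(29,11,25): 11²+25² = 746 < 841 = 29² → obtuse
5 of the 6 are obtuse.

5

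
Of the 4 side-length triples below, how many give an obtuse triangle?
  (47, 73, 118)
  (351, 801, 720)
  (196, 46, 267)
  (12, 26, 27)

(47,73,118): 47²+73² = 7538 < 13924 = 118² → obtuse
(351,801,720): 351²+720² = 641601 = 801² → right
(196,46,267): 46+196 ≤ 267, not a triangle
(12,26,27): 12²+26² = 820 > 729 = 27² → acute
1 of the 4 is obtuse.

1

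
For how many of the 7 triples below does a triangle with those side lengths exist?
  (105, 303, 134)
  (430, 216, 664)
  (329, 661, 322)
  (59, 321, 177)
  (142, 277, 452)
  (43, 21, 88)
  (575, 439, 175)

(105,134,303): 105+134 ≤ 303 → not valid
(216,430,664): 216+430 ≤ 664 → not valid
(322,329,661): 322+329 ≤ 661 → not valid
(59,177,321): 59+177 ≤ 321 → not valid
(142,277,452): 142+277 ≤ 452 → not valid
(21,43,88): 21+43 ≤ 88 → not valid
(175,439,575): 175+439 > 575 → valid
1 of the 7 triples forms a triangle.

1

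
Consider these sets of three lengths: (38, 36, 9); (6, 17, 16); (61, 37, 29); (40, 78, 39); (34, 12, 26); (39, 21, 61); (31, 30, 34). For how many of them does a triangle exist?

(9,36,38): 9+36 > 38 → valid
(6,16,17): 6+16 > 17 → valid
(29,37,61): 29+37 > 61 → valid
(39,40,78): 39+40 > 78 → valid
(12,26,34): 12+26 > 34 → valid
(21,39,61): 21+39 ≤ 61 → not valid
(30,31,34): 30+31 > 34 → valid
6 of the 7 triples form a triangle.

6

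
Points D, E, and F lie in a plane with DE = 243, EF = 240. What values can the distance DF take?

By the triangle inequality, |243 − 240| ≤ DF ≤ 243 + 240.

3 ≤ DF ≤ 483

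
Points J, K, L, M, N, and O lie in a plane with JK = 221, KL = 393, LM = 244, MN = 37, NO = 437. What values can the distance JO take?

0 ≤ JO ≤ 1332

The maximum is all hops collinear in one direction: 221 + 393 + 244 + 37 + 437 = 1332.
The longest hop is 437; the others sum to 895. Since 437 ≤ 895, the path can fold back on itself completely, so the minimum distance is 0.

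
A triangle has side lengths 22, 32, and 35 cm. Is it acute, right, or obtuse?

Compare the square of the longest side to the sum of squares of the other two: 22² + 32² = 1508 > 1225 = 35².

acute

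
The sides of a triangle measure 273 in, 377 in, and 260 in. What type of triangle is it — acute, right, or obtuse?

Compare the square of the longest side to the sum of squares of the other two: 260² + 273² = 142129 = 377².

right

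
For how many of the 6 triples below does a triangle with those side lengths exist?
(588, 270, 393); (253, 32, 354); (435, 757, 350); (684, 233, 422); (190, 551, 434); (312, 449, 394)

(270,393,588): 270+393 > 588 → valid
(32,253,354): 32+253 ≤ 354 → not valid
(350,435,757): 350+435 > 757 → valid
(233,422,684): 233+422 ≤ 684 → not valid
(190,434,551): 190+434 > 551 → valid
(312,394,449): 312+394 > 449 → valid
4 of the 6 triples form a triangle.

4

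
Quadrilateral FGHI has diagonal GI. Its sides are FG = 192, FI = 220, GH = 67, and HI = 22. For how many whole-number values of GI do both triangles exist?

From triangle FGI: 28 < GI < 412.
From triangle HGI: 45 < GI < 89.
Intersection: 45 < GI < 89, so integers 46 through 88: 43 values.

43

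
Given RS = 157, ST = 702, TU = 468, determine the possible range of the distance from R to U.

77 ≤ RU ≤ 1327

The maximum is all hops collinear in one direction: 157 + 702 + 468 = 1327.
The longest hop is 702; the others sum to 625. Folding the others back against it leaves at least 702 − 625 = 77.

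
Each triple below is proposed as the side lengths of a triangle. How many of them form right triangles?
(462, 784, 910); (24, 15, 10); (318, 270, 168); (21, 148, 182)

(462,784,910): 462²+784² = 828100 = 910² → right
(24,15,10): 10²+15² = 325 < 576 = 24² → obtuse
(318,270,168): 168²+270² = 101124 = 318² → right
(21,148,182): 21+148 ≤ 182, not a triangle
2 of the 4 are right.

2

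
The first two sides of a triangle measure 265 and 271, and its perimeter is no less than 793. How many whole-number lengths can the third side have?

279

Triangle inequality: 6 < x < 536. Perimeter ≥ 793 gives x ≥ 793 − 265 − 271 = 257.
So 257 ≤ x < 536; integers 257 through 535: 279 values.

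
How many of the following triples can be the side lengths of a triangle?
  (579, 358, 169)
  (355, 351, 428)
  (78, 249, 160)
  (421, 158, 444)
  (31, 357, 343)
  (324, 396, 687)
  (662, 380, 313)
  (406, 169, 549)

6

(169,358,579): 169+358 ≤ 579 → not valid
(351,355,428): 351+355 > 428 → valid
(78,160,249): 78+160 ≤ 249 → not valid
(158,421,444): 158+421 > 444 → valid
(31,343,357): 31+343 > 357 → valid
(324,396,687): 324+396 > 687 → valid
(313,380,662): 313+380 > 662 → valid
(169,406,549): 169+406 > 549 → valid
6 of the 8 triples form a triangle.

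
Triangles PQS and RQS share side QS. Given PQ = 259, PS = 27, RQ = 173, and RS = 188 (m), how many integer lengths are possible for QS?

From triangle PQS: 232 < QS < 286.
From triangle RQS: 15 < QS < 361.
Intersection: 232 < QS < 286, so integers 233 through 285: 53 values.

53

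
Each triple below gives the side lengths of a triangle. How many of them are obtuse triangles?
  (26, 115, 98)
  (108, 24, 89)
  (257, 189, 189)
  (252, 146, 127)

3

(26,115,98): 26²+98² = 10280 < 13225 = 115² → obtuse
(108,24,89): 24²+89² = 8497 < 11664 = 108² → obtuse
(257,189,189): 189²+189² = 71442 > 66049 = 257² → acute
(252,146,127): 127²+146² = 37445 < 63504 = 252² → obtuse
3 of the 4 are obtuse.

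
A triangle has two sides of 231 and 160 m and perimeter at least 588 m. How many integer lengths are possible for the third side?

194

Triangle inequality: 71 < x < 391. Perimeter ≥ 588 gives x ≥ 588 − 231 − 160 = 197.
So 197 ≤ x < 391; integers 197 through 390: 194 values.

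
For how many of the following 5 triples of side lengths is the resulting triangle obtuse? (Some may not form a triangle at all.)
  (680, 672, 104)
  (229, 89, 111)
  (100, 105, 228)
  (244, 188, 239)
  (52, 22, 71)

(680,672,104): 104²+672² = 462400 = 680² → right
(229,89,111): 89+111 ≤ 229, not a triangle
(100,105,228): 100+105 ≤ 228, not a triangle
(244,188,239): 188²+239² = 92465 > 59536 = 244² → acute
(52,22,71): 22²+52² = 3188 < 5041 = 71² → obtuse
1 of the 5 is obtuse.

1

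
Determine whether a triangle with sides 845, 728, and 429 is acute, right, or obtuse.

Compare the square of the longest side to the sum of squares of the other two: 429² + 728² = 714025 = 845².

right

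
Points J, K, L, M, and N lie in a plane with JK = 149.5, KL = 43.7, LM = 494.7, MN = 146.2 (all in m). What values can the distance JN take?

155.3 ≤ JN ≤ 834.1 m

The maximum is all hops collinear in one direction: 149.5 + 43.7 + 494.7 + 146.2 = 834.1.
The longest hop is 494.7; the others sum to 339.4. Folding the others back against it leaves at least 494.7 − 339.4 = 155.3.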